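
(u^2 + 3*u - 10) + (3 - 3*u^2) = -2*u^2 + 3*u - 7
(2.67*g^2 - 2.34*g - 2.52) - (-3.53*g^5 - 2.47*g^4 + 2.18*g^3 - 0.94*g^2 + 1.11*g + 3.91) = 3.53*g^5 + 2.47*g^4 - 2.18*g^3 + 3.61*g^2 - 3.45*g - 6.43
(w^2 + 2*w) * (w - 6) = w^3 - 4*w^2 - 12*w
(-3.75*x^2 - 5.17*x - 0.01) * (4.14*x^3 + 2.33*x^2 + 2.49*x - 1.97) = -15.525*x^5 - 30.1413*x^4 - 21.425*x^3 - 5.5091*x^2 + 10.16*x + 0.0197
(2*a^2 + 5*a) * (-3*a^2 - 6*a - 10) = -6*a^4 - 27*a^3 - 50*a^2 - 50*a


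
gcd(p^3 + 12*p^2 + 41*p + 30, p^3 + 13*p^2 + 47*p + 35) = p^2 + 6*p + 5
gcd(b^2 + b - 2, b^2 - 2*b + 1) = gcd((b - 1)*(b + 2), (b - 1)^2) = b - 1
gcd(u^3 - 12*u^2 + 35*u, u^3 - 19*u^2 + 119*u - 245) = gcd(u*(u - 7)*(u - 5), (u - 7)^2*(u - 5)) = u^2 - 12*u + 35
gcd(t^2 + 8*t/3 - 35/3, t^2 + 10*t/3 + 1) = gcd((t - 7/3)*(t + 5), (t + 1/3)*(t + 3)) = 1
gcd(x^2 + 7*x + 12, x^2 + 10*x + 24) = x + 4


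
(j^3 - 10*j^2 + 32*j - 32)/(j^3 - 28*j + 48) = (j - 4)/(j + 6)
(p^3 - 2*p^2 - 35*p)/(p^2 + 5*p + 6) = p*(p^2 - 2*p - 35)/(p^2 + 5*p + 6)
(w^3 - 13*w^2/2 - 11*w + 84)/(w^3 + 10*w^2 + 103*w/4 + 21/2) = 2*(w^2 - 10*w + 24)/(2*w^2 + 13*w + 6)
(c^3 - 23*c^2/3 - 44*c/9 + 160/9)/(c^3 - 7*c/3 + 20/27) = 3*(c - 8)/(3*c - 1)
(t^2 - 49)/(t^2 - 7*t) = (t + 7)/t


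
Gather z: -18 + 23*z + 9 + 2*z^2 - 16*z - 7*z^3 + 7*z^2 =-7*z^3 + 9*z^2 + 7*z - 9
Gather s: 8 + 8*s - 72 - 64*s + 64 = -56*s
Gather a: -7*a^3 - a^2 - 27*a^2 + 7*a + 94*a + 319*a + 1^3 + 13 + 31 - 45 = -7*a^3 - 28*a^2 + 420*a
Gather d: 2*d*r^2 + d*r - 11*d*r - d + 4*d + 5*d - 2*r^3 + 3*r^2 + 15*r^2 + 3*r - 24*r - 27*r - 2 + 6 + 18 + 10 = d*(2*r^2 - 10*r + 8) - 2*r^3 + 18*r^2 - 48*r + 32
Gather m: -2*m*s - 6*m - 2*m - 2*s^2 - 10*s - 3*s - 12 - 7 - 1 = m*(-2*s - 8) - 2*s^2 - 13*s - 20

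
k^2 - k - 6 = (k - 3)*(k + 2)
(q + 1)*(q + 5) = q^2 + 6*q + 5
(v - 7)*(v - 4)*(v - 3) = v^3 - 14*v^2 + 61*v - 84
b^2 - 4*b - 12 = (b - 6)*(b + 2)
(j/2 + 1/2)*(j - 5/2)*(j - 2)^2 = j^4/2 - 11*j^3/4 + 15*j^2/4 + 2*j - 5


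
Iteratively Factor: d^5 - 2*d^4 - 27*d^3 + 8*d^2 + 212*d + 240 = (d - 4)*(d^4 + 2*d^3 - 19*d^2 - 68*d - 60) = (d - 4)*(d + 3)*(d^3 - d^2 - 16*d - 20) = (d - 5)*(d - 4)*(d + 3)*(d^2 + 4*d + 4) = (d - 5)*(d - 4)*(d + 2)*(d + 3)*(d + 2)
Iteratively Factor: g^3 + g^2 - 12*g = (g + 4)*(g^2 - 3*g) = (g - 3)*(g + 4)*(g)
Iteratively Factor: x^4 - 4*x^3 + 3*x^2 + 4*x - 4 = (x + 1)*(x^3 - 5*x^2 + 8*x - 4) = (x - 2)*(x + 1)*(x^2 - 3*x + 2) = (x - 2)^2*(x + 1)*(x - 1)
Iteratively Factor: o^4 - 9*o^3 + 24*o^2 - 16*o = (o - 4)*(o^3 - 5*o^2 + 4*o) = (o - 4)^2*(o^2 - o) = o*(o - 4)^2*(o - 1)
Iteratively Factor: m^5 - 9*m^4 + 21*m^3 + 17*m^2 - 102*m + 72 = (m + 2)*(m^4 - 11*m^3 + 43*m^2 - 69*m + 36) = (m - 1)*(m + 2)*(m^3 - 10*m^2 + 33*m - 36) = (m - 4)*(m - 1)*(m + 2)*(m^2 - 6*m + 9) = (m - 4)*(m - 3)*(m - 1)*(m + 2)*(m - 3)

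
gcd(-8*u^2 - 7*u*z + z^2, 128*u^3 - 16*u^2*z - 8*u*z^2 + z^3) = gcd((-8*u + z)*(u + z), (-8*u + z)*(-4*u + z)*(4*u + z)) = -8*u + z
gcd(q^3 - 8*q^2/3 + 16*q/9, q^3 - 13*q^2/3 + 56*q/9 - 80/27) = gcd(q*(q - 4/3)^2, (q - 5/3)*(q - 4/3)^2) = q^2 - 8*q/3 + 16/9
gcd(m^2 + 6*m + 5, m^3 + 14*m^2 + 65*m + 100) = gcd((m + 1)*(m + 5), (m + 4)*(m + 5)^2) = m + 5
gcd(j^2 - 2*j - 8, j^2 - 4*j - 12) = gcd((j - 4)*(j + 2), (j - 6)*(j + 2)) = j + 2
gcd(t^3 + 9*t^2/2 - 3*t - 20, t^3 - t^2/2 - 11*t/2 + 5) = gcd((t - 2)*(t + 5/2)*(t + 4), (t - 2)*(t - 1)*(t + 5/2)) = t^2 + t/2 - 5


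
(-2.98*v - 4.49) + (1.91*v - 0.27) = -1.07*v - 4.76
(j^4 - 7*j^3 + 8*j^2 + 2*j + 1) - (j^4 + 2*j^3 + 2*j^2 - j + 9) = -9*j^3 + 6*j^2 + 3*j - 8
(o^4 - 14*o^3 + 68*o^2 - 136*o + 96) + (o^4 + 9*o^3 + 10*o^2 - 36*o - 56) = 2*o^4 - 5*o^3 + 78*o^2 - 172*o + 40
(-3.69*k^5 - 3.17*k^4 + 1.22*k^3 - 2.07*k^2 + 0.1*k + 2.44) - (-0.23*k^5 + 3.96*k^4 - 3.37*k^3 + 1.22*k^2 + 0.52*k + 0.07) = -3.46*k^5 - 7.13*k^4 + 4.59*k^3 - 3.29*k^2 - 0.42*k + 2.37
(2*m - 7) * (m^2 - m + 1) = 2*m^3 - 9*m^2 + 9*m - 7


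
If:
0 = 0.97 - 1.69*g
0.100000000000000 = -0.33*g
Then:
No Solution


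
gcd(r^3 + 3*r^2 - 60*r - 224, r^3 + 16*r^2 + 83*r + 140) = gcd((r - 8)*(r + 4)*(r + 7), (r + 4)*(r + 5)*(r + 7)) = r^2 + 11*r + 28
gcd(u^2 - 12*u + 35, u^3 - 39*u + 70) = u - 5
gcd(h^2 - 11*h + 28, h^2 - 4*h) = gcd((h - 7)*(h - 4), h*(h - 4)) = h - 4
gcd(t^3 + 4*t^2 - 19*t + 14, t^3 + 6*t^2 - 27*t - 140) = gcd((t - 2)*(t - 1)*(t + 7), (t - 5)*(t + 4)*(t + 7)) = t + 7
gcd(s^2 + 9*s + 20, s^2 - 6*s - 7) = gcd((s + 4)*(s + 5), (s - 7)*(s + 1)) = 1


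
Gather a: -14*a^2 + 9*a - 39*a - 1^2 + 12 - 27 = -14*a^2 - 30*a - 16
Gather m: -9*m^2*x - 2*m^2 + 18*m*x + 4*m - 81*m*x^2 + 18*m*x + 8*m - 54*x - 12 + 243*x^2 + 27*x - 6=m^2*(-9*x - 2) + m*(-81*x^2 + 36*x + 12) + 243*x^2 - 27*x - 18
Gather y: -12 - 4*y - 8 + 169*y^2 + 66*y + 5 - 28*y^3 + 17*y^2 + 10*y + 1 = -28*y^3 + 186*y^2 + 72*y - 14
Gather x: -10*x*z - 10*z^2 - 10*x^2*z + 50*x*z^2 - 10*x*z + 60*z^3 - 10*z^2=-10*x^2*z + x*(50*z^2 - 20*z) + 60*z^3 - 20*z^2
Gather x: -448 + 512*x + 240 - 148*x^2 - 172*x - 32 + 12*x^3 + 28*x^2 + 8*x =12*x^3 - 120*x^2 + 348*x - 240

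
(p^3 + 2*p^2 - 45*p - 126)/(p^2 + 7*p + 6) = (p^2 - 4*p - 21)/(p + 1)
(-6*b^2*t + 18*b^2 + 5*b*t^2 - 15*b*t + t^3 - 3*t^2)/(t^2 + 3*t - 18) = (-6*b^2 + 5*b*t + t^2)/(t + 6)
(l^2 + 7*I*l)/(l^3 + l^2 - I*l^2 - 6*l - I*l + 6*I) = l*(l + 7*I)/(l^3 + l^2*(1 - I) - l*(6 + I) + 6*I)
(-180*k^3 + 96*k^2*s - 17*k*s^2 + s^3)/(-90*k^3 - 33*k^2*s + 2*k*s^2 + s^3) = (30*k^2 - 11*k*s + s^2)/(15*k^2 + 8*k*s + s^2)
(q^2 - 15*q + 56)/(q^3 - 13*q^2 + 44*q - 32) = (q - 7)/(q^2 - 5*q + 4)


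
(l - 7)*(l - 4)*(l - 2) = l^3 - 13*l^2 + 50*l - 56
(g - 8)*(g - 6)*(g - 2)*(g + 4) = g^4 - 12*g^3 + 12*g^2 + 208*g - 384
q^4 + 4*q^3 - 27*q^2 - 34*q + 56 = (q - 4)*(q - 1)*(q + 2)*(q + 7)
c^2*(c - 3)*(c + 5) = c^4 + 2*c^3 - 15*c^2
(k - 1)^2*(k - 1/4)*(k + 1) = k^4 - 5*k^3/4 - 3*k^2/4 + 5*k/4 - 1/4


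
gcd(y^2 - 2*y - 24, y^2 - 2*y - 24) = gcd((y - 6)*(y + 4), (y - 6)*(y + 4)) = y^2 - 2*y - 24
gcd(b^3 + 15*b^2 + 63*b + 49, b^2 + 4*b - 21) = b + 7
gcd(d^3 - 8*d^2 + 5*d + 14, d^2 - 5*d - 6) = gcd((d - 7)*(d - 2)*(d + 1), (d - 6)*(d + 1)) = d + 1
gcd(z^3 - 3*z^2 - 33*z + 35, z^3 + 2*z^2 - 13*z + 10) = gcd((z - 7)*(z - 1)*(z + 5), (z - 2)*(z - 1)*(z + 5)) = z^2 + 4*z - 5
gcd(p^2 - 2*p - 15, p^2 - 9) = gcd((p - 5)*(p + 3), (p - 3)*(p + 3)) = p + 3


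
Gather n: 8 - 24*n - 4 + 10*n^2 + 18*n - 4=10*n^2 - 6*n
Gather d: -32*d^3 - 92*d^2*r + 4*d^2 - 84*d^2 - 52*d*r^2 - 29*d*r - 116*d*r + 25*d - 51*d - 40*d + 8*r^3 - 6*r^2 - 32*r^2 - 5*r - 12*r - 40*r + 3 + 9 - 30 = -32*d^3 + d^2*(-92*r - 80) + d*(-52*r^2 - 145*r - 66) + 8*r^3 - 38*r^2 - 57*r - 18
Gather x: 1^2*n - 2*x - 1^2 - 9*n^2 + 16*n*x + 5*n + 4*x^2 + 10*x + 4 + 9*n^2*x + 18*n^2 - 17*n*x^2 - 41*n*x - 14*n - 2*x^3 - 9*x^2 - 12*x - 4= 9*n^2 - 8*n - 2*x^3 + x^2*(-17*n - 5) + x*(9*n^2 - 25*n - 4) - 1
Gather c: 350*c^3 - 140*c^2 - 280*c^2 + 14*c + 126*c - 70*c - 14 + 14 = 350*c^3 - 420*c^2 + 70*c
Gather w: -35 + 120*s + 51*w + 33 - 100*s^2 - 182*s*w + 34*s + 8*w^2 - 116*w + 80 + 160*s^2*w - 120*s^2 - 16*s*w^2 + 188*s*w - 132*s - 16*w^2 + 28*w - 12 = -220*s^2 + 22*s + w^2*(-16*s - 8) + w*(160*s^2 + 6*s - 37) + 66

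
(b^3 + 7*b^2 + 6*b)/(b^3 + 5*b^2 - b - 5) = b*(b + 6)/(b^2 + 4*b - 5)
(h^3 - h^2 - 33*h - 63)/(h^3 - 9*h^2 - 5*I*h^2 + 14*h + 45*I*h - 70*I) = (h^2 + 6*h + 9)/(h^2 - h*(2 + 5*I) + 10*I)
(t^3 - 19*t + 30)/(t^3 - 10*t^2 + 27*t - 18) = (t^2 + 3*t - 10)/(t^2 - 7*t + 6)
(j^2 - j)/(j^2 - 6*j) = (j - 1)/(j - 6)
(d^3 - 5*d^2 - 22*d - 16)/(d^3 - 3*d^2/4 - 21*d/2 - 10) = 4*(d^2 - 7*d - 8)/(4*d^2 - 11*d - 20)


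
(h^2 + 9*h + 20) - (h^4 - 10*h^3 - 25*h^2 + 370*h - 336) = -h^4 + 10*h^3 + 26*h^2 - 361*h + 356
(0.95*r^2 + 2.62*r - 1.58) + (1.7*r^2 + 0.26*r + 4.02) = 2.65*r^2 + 2.88*r + 2.44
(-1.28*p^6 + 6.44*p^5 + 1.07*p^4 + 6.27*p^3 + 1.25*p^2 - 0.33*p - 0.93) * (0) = 0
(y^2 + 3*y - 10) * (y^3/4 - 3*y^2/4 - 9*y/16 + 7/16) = y^5/4 - 85*y^3/16 + 25*y^2/4 + 111*y/16 - 35/8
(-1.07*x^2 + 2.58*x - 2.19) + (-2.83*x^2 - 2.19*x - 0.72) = -3.9*x^2 + 0.39*x - 2.91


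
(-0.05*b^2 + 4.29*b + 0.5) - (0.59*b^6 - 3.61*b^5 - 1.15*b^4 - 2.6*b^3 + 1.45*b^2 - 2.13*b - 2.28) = -0.59*b^6 + 3.61*b^5 + 1.15*b^4 + 2.6*b^3 - 1.5*b^2 + 6.42*b + 2.78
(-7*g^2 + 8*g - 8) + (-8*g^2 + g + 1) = -15*g^2 + 9*g - 7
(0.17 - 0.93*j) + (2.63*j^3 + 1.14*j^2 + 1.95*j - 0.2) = 2.63*j^3 + 1.14*j^2 + 1.02*j - 0.03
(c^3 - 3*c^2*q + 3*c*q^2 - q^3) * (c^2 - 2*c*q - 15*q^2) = c^5 - 5*c^4*q - 6*c^3*q^2 + 38*c^2*q^3 - 43*c*q^4 + 15*q^5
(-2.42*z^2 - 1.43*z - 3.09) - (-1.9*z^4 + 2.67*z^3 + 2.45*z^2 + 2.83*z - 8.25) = 1.9*z^4 - 2.67*z^3 - 4.87*z^2 - 4.26*z + 5.16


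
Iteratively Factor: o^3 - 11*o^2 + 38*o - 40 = (o - 2)*(o^2 - 9*o + 20) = (o - 4)*(o - 2)*(o - 5)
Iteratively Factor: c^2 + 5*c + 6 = (c + 3)*(c + 2)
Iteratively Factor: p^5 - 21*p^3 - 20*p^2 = (p)*(p^4 - 21*p^2 - 20*p) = p*(p - 5)*(p^3 + 5*p^2 + 4*p) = p*(p - 5)*(p + 1)*(p^2 + 4*p) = p^2*(p - 5)*(p + 1)*(p + 4)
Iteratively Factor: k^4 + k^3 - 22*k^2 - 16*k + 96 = (k - 2)*(k^3 + 3*k^2 - 16*k - 48) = (k - 2)*(k + 3)*(k^2 - 16) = (k - 4)*(k - 2)*(k + 3)*(k + 4)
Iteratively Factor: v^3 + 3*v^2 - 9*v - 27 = (v - 3)*(v^2 + 6*v + 9) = (v - 3)*(v + 3)*(v + 3)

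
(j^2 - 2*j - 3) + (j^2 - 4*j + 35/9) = 2*j^2 - 6*j + 8/9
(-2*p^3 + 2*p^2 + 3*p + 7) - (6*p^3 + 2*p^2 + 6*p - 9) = -8*p^3 - 3*p + 16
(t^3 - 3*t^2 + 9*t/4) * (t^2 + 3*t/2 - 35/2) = t^5 - 3*t^4/2 - 79*t^3/4 + 447*t^2/8 - 315*t/8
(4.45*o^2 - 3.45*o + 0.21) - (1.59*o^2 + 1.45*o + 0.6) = 2.86*o^2 - 4.9*o - 0.39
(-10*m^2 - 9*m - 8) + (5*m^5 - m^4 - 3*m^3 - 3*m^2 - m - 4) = 5*m^5 - m^4 - 3*m^3 - 13*m^2 - 10*m - 12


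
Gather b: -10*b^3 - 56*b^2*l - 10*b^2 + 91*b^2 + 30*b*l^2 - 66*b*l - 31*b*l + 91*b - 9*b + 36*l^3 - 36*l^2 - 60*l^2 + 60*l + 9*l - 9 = -10*b^3 + b^2*(81 - 56*l) + b*(30*l^2 - 97*l + 82) + 36*l^3 - 96*l^2 + 69*l - 9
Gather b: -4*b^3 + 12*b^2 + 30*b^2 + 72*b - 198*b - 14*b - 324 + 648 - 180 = -4*b^3 + 42*b^2 - 140*b + 144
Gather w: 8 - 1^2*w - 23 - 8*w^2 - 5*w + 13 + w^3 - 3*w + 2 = w^3 - 8*w^2 - 9*w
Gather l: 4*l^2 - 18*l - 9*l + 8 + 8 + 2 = 4*l^2 - 27*l + 18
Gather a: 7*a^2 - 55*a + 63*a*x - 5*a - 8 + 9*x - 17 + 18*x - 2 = 7*a^2 + a*(63*x - 60) + 27*x - 27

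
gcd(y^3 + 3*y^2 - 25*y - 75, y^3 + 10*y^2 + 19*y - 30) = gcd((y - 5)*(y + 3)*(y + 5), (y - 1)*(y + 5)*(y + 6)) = y + 5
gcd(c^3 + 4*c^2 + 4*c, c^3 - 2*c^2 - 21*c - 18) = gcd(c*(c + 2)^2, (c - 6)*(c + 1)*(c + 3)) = 1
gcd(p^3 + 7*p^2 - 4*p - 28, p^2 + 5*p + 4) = 1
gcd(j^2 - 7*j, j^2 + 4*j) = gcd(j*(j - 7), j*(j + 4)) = j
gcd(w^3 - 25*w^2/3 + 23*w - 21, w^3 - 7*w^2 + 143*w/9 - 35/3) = w^2 - 16*w/3 + 7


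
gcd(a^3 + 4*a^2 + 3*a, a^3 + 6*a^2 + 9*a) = a^2 + 3*a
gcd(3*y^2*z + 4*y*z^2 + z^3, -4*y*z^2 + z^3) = z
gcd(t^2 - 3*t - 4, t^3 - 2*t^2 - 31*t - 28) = t + 1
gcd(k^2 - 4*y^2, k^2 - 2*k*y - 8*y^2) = k + 2*y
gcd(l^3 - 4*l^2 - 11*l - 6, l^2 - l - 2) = l + 1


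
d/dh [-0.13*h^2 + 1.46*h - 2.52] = 1.46 - 0.26*h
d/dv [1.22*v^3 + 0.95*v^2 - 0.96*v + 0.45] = 3.66*v^2 + 1.9*v - 0.96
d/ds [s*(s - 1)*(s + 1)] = 3*s^2 - 1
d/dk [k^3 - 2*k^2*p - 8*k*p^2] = 3*k^2 - 4*k*p - 8*p^2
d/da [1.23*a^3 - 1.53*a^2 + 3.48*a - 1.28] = 3.69*a^2 - 3.06*a + 3.48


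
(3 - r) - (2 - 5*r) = 4*r + 1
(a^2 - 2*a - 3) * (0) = 0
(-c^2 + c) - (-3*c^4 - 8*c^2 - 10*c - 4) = 3*c^4 + 7*c^2 + 11*c + 4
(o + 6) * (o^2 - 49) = o^3 + 6*o^2 - 49*o - 294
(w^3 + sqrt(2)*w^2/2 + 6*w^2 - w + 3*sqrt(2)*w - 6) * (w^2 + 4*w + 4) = w^5 + sqrt(2)*w^4/2 + 10*w^4 + 5*sqrt(2)*w^3 + 27*w^3 + 14*w^2 + 14*sqrt(2)*w^2 - 28*w + 12*sqrt(2)*w - 24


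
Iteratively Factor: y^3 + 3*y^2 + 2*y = (y + 2)*(y^2 + y) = (y + 1)*(y + 2)*(y)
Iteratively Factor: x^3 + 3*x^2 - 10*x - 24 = (x + 4)*(x^2 - x - 6) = (x - 3)*(x + 4)*(x + 2)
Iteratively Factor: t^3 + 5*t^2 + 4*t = (t)*(t^2 + 5*t + 4) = t*(t + 1)*(t + 4)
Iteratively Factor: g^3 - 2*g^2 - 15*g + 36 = (g + 4)*(g^2 - 6*g + 9) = (g - 3)*(g + 4)*(g - 3)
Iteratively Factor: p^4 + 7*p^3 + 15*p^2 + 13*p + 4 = (p + 1)*(p^3 + 6*p^2 + 9*p + 4) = (p + 1)^2*(p^2 + 5*p + 4) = (p + 1)^3*(p + 4)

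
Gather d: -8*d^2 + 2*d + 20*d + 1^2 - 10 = -8*d^2 + 22*d - 9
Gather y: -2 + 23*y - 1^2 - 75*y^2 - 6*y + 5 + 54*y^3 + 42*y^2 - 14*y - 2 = 54*y^3 - 33*y^2 + 3*y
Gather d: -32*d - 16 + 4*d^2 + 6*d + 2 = 4*d^2 - 26*d - 14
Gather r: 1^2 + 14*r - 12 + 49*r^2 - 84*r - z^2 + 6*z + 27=49*r^2 - 70*r - z^2 + 6*z + 16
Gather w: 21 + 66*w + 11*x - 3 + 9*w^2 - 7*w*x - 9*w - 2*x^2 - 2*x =9*w^2 + w*(57 - 7*x) - 2*x^2 + 9*x + 18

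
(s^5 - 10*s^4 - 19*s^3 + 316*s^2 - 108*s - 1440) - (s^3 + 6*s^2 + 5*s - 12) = s^5 - 10*s^4 - 20*s^3 + 310*s^2 - 113*s - 1428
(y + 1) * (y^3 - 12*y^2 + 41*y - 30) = y^4 - 11*y^3 + 29*y^2 + 11*y - 30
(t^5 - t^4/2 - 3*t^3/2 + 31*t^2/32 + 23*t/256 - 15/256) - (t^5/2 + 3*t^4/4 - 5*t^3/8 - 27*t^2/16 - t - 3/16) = t^5/2 - 5*t^4/4 - 7*t^3/8 + 85*t^2/32 + 279*t/256 + 33/256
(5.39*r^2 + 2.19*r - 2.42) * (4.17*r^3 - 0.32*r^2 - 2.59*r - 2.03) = 22.4763*r^5 + 7.4075*r^4 - 24.7523*r^3 - 15.8394*r^2 + 1.8221*r + 4.9126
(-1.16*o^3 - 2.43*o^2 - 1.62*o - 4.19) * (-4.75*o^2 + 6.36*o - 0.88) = 5.51*o^5 + 4.1649*o^4 - 6.739*o^3 + 11.7377*o^2 - 25.2228*o + 3.6872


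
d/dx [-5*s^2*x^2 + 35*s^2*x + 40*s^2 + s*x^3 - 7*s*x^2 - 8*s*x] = s*(-10*s*x + 35*s + 3*x^2 - 14*x - 8)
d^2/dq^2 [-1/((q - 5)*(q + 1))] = 2*(-(q - 5)^2 - (q - 5)*(q + 1) - (q + 1)^2)/((q - 5)^3*(q + 1)^3)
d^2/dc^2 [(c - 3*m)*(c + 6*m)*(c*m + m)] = 2*m*(3*c + 3*m + 1)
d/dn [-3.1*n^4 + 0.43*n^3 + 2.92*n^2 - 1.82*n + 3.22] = -12.4*n^3 + 1.29*n^2 + 5.84*n - 1.82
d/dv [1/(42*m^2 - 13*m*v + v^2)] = (13*m - 2*v)/(42*m^2 - 13*m*v + v^2)^2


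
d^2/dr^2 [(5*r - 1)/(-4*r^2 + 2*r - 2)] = (-(4*r - 1)^2*(5*r - 1) + (30*r - 7)*(2*r^2 - r + 1))/(2*r^2 - r + 1)^3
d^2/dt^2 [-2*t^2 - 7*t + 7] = -4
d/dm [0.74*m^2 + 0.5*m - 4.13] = 1.48*m + 0.5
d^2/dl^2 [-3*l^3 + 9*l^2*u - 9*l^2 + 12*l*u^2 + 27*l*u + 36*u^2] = -18*l + 18*u - 18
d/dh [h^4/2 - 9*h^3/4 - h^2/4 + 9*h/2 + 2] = 2*h^3 - 27*h^2/4 - h/2 + 9/2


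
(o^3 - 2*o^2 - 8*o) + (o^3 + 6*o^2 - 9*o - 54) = 2*o^3 + 4*o^2 - 17*o - 54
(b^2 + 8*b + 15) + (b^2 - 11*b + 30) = 2*b^2 - 3*b + 45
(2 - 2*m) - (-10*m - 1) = 8*m + 3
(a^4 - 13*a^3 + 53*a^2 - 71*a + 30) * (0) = 0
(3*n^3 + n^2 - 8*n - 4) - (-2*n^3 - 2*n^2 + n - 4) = 5*n^3 + 3*n^2 - 9*n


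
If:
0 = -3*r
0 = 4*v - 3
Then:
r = 0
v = 3/4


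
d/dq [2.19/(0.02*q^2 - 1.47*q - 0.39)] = (3.2193 - 0.0876*q)/(-0.02*q^2 + 1.47*q + 0.39)^2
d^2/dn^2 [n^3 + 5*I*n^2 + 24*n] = 6*n + 10*I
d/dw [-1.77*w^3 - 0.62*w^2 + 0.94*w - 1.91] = -5.31*w^2 - 1.24*w + 0.94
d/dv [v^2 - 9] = 2*v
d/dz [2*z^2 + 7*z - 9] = 4*z + 7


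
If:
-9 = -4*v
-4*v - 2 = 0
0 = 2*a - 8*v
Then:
No Solution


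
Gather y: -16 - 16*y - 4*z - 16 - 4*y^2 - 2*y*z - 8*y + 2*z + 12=-4*y^2 + y*(-2*z - 24) - 2*z - 20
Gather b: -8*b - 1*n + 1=-8*b - n + 1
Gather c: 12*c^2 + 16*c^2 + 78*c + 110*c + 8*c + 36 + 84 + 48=28*c^2 + 196*c + 168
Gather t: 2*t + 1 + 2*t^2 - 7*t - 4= 2*t^2 - 5*t - 3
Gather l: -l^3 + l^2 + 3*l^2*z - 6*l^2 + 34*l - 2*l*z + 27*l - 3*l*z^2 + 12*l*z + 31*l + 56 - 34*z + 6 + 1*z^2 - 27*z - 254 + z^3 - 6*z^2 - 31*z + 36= -l^3 + l^2*(3*z - 5) + l*(-3*z^2 + 10*z + 92) + z^3 - 5*z^2 - 92*z - 156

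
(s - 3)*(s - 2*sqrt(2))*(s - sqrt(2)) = s^3 - 3*sqrt(2)*s^2 - 3*s^2 + 4*s + 9*sqrt(2)*s - 12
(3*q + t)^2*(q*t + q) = 9*q^3*t + 9*q^3 + 6*q^2*t^2 + 6*q^2*t + q*t^3 + q*t^2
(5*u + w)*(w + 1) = 5*u*w + 5*u + w^2 + w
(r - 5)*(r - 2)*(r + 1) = r^3 - 6*r^2 + 3*r + 10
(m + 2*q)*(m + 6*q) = m^2 + 8*m*q + 12*q^2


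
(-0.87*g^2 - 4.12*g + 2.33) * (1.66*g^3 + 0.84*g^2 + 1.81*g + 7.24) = -1.4442*g^5 - 7.57*g^4 - 1.1677*g^3 - 11.7988*g^2 - 25.6115*g + 16.8692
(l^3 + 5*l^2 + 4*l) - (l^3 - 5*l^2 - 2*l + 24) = 10*l^2 + 6*l - 24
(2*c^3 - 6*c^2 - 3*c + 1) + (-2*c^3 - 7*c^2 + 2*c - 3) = -13*c^2 - c - 2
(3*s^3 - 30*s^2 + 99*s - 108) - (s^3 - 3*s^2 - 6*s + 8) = 2*s^3 - 27*s^2 + 105*s - 116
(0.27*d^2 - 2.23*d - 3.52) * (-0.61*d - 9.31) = -0.1647*d^3 - 1.1534*d^2 + 22.9085*d + 32.7712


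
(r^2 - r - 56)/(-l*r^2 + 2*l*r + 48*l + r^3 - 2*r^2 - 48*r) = (r + 7)/(-l*r - 6*l + r^2 + 6*r)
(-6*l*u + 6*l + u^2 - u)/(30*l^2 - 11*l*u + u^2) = (u - 1)/(-5*l + u)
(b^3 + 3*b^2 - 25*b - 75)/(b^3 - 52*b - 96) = (-b^3 - 3*b^2 + 25*b + 75)/(-b^3 + 52*b + 96)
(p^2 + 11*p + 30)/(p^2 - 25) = (p + 6)/(p - 5)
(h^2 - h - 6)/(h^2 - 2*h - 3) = (h + 2)/(h + 1)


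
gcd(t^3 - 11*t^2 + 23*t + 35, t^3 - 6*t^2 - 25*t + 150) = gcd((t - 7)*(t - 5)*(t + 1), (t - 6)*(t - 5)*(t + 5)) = t - 5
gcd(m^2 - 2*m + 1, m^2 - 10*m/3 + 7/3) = m - 1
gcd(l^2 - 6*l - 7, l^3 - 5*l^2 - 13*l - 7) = l^2 - 6*l - 7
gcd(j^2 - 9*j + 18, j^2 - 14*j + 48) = j - 6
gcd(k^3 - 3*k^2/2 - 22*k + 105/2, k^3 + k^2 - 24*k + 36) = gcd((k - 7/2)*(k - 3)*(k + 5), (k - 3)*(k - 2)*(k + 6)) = k - 3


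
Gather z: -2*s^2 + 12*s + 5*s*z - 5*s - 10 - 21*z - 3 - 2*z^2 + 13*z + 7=-2*s^2 + 7*s - 2*z^2 + z*(5*s - 8) - 6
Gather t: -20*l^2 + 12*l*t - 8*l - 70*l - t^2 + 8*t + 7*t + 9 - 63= -20*l^2 - 78*l - t^2 + t*(12*l + 15) - 54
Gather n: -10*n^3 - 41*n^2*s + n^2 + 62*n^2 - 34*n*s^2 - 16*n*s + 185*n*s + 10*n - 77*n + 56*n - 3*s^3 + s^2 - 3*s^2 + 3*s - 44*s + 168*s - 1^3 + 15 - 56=-10*n^3 + n^2*(63 - 41*s) + n*(-34*s^2 + 169*s - 11) - 3*s^3 - 2*s^2 + 127*s - 42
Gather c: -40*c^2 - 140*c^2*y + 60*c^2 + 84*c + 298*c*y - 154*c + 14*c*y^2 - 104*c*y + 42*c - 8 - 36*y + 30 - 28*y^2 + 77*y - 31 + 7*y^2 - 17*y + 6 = c^2*(20 - 140*y) + c*(14*y^2 + 194*y - 28) - 21*y^2 + 24*y - 3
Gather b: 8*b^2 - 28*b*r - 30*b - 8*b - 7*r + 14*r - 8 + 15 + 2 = 8*b^2 + b*(-28*r - 38) + 7*r + 9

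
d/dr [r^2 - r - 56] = 2*r - 1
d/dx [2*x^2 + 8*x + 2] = 4*x + 8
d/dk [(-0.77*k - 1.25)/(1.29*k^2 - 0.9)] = (0.9933*k^2 + 3.225*k + 0.693)/(1.6641*k^4 - 2.322*k^2 + 0.81)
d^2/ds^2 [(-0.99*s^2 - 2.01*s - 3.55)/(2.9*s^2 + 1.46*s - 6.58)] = (1.4210854715202e-14*s^4 - 25.42488*s^3 - 292.48008*s^2 - 320.31312*s - 274.962768)/(24.389*s^6 + 36.8358*s^5 - 147.46848*s^4 - 164.046184*s^3 + 334.600896*s^2 + 189.638232*s - 284.890312)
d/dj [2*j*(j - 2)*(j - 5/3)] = 6*j^2 - 44*j/3 + 20/3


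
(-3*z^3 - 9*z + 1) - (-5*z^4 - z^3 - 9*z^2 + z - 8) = 5*z^4 - 2*z^3 + 9*z^2 - 10*z + 9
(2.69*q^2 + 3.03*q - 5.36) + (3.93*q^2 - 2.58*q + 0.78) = 6.62*q^2 + 0.45*q - 4.58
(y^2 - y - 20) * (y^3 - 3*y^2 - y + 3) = y^5 - 4*y^4 - 18*y^3 + 64*y^2 + 17*y - 60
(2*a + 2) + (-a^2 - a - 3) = -a^2 + a - 1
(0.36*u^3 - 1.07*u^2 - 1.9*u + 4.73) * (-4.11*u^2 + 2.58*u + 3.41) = -1.4796*u^5 + 5.3265*u^4 + 6.276*u^3 - 27.991*u^2 + 5.7244*u + 16.1293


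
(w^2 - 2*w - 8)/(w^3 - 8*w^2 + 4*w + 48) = 1/(w - 6)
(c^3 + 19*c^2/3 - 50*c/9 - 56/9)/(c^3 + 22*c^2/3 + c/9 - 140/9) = (3*c + 2)/(3*c + 5)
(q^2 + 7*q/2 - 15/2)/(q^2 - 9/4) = 2*(q + 5)/(2*q + 3)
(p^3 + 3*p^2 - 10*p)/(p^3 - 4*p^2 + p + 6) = p*(p + 5)/(p^2 - 2*p - 3)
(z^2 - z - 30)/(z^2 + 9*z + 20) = (z - 6)/(z + 4)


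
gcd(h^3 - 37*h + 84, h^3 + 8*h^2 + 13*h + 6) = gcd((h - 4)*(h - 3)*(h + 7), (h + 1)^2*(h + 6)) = 1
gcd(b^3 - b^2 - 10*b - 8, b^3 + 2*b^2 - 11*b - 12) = b + 1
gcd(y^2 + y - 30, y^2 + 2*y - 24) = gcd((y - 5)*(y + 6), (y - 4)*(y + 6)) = y + 6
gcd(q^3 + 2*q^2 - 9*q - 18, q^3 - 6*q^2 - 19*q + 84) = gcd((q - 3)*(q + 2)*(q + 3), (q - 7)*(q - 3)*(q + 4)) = q - 3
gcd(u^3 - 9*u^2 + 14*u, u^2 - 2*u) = u^2 - 2*u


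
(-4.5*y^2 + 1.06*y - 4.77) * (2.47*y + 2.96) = -11.115*y^3 - 10.7018*y^2 - 8.6443*y - 14.1192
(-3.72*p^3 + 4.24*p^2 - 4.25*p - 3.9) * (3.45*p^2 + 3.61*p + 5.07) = -12.834*p^5 + 1.1988*p^4 - 18.2165*p^3 - 7.3007*p^2 - 35.6265*p - 19.773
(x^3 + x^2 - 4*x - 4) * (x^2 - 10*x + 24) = x^5 - 9*x^4 + 10*x^3 + 60*x^2 - 56*x - 96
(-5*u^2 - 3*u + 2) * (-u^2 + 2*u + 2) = 5*u^4 - 7*u^3 - 18*u^2 - 2*u + 4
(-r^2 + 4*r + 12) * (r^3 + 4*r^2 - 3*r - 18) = -r^5 + 31*r^3 + 54*r^2 - 108*r - 216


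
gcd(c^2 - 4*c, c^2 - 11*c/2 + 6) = c - 4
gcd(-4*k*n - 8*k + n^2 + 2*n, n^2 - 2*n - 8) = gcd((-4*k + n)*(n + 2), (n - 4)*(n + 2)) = n + 2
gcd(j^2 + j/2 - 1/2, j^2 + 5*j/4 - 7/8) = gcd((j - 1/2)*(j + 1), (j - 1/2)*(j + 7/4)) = j - 1/2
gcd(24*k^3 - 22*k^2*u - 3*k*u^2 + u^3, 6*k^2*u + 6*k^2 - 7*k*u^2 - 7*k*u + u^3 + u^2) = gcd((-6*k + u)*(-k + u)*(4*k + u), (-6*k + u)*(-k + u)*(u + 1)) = 6*k^2 - 7*k*u + u^2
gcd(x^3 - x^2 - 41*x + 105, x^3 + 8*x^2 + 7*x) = x + 7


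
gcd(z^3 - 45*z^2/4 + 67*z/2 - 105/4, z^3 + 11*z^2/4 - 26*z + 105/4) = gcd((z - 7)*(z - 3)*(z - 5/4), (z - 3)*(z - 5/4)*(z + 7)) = z^2 - 17*z/4 + 15/4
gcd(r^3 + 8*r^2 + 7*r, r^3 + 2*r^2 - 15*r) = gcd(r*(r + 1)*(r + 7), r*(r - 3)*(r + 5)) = r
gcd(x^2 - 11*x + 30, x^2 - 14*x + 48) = x - 6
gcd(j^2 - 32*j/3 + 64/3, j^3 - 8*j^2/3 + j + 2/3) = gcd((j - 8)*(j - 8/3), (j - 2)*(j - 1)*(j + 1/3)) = 1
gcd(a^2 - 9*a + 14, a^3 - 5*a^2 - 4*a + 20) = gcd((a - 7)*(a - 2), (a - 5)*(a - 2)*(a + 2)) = a - 2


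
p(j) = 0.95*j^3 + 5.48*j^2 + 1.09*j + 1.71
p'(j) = 2.85*j^2 + 10.96*j + 1.09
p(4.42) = 195.62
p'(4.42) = 105.21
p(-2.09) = 14.70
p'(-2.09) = -9.37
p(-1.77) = 11.68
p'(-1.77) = -9.38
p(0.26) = 2.38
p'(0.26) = 4.13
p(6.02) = 414.13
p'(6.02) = 170.35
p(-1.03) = 5.36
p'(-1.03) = -7.18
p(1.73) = 24.92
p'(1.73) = 28.58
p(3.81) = 137.95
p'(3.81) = 84.22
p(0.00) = 1.71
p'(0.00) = 1.09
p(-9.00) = -256.77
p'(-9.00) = 133.30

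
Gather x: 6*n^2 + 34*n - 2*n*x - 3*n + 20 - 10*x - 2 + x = 6*n^2 + 31*n + x*(-2*n - 9) + 18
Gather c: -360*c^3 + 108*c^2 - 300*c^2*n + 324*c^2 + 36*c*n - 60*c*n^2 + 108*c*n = -360*c^3 + c^2*(432 - 300*n) + c*(-60*n^2 + 144*n)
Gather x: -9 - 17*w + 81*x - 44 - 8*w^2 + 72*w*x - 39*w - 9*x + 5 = -8*w^2 - 56*w + x*(72*w + 72) - 48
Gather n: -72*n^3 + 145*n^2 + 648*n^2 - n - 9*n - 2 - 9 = -72*n^3 + 793*n^2 - 10*n - 11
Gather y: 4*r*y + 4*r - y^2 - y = 4*r - y^2 + y*(4*r - 1)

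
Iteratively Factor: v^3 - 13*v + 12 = (v - 1)*(v^2 + v - 12) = (v - 3)*(v - 1)*(v + 4)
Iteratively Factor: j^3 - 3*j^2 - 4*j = (j)*(j^2 - 3*j - 4) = j*(j - 4)*(j + 1)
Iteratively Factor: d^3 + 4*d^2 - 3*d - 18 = (d + 3)*(d^2 + d - 6) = (d - 2)*(d + 3)*(d + 3)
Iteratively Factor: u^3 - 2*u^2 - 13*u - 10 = (u - 5)*(u^2 + 3*u + 2) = (u - 5)*(u + 2)*(u + 1)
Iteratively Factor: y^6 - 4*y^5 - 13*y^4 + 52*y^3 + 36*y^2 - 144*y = (y - 3)*(y^5 - y^4 - 16*y^3 + 4*y^2 + 48*y) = (y - 3)*(y + 2)*(y^4 - 3*y^3 - 10*y^2 + 24*y) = (y - 3)*(y - 2)*(y + 2)*(y^3 - y^2 - 12*y) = y*(y - 3)*(y - 2)*(y + 2)*(y^2 - y - 12) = y*(y - 4)*(y - 3)*(y - 2)*(y + 2)*(y + 3)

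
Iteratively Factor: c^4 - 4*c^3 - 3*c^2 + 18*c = (c - 3)*(c^3 - c^2 - 6*c) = (c - 3)^2*(c^2 + 2*c) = (c - 3)^2*(c + 2)*(c)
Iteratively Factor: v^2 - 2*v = (v)*(v - 2)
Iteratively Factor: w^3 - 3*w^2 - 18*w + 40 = (w - 5)*(w^2 + 2*w - 8) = (w - 5)*(w - 2)*(w + 4)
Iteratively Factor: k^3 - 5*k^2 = (k - 5)*(k^2) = k*(k - 5)*(k)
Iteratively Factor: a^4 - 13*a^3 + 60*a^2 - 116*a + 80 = (a - 5)*(a^3 - 8*a^2 + 20*a - 16) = (a - 5)*(a - 4)*(a^2 - 4*a + 4) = (a - 5)*(a - 4)*(a - 2)*(a - 2)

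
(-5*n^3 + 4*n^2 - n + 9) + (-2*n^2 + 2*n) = -5*n^3 + 2*n^2 + n + 9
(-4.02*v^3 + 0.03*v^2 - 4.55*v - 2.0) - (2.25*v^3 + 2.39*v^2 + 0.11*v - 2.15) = -6.27*v^3 - 2.36*v^2 - 4.66*v + 0.15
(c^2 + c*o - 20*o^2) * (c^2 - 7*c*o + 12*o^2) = c^4 - 6*c^3*o - 15*c^2*o^2 + 152*c*o^3 - 240*o^4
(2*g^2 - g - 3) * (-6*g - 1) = -12*g^3 + 4*g^2 + 19*g + 3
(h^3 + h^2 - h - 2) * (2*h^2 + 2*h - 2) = 2*h^5 + 4*h^4 - 2*h^3 - 8*h^2 - 2*h + 4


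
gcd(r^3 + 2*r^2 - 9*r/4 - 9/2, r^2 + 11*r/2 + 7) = r + 2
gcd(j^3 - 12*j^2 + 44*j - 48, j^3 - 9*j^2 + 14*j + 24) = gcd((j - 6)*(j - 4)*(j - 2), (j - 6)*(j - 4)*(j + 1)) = j^2 - 10*j + 24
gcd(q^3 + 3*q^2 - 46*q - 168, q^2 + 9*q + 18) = q + 6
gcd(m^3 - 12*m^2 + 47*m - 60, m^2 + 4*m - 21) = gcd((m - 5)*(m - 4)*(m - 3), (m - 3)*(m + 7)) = m - 3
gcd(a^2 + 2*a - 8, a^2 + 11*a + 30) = 1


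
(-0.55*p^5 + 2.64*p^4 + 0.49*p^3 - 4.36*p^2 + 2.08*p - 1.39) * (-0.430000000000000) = 0.2365*p^5 - 1.1352*p^4 - 0.2107*p^3 + 1.8748*p^2 - 0.8944*p + 0.5977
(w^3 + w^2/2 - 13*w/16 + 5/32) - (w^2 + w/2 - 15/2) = w^3 - w^2/2 - 21*w/16 + 245/32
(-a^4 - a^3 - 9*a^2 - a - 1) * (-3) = 3*a^4 + 3*a^3 + 27*a^2 + 3*a + 3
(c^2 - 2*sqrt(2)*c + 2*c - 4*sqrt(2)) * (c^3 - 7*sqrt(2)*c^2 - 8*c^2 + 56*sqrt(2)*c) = c^5 - 9*sqrt(2)*c^4 - 6*c^4 + 12*c^3 + 54*sqrt(2)*c^3 - 168*c^2 + 144*sqrt(2)*c^2 - 448*c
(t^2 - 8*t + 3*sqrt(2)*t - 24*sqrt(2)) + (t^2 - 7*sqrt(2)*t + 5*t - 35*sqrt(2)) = 2*t^2 - 4*sqrt(2)*t - 3*t - 59*sqrt(2)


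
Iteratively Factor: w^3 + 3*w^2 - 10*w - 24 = (w - 3)*(w^2 + 6*w + 8) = (w - 3)*(w + 4)*(w + 2)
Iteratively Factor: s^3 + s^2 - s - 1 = (s + 1)*(s^2 - 1) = (s - 1)*(s + 1)*(s + 1)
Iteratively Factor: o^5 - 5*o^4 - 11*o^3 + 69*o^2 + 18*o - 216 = (o - 3)*(o^4 - 2*o^3 - 17*o^2 + 18*o + 72) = (o - 3)*(o + 3)*(o^3 - 5*o^2 - 2*o + 24) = (o - 3)^2*(o + 3)*(o^2 - 2*o - 8) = (o - 3)^2*(o + 2)*(o + 3)*(o - 4)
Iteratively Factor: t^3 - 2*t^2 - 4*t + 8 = (t + 2)*(t^2 - 4*t + 4) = (t - 2)*(t + 2)*(t - 2)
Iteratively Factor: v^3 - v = (v + 1)*(v^2 - v) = (v - 1)*(v + 1)*(v)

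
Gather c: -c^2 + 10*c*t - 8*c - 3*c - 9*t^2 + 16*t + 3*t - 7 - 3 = -c^2 + c*(10*t - 11) - 9*t^2 + 19*t - 10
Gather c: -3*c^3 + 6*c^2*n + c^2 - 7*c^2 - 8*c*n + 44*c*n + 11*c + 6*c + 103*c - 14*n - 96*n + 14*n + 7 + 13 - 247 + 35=-3*c^3 + c^2*(6*n - 6) + c*(36*n + 120) - 96*n - 192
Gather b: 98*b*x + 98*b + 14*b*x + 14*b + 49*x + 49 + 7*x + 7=b*(112*x + 112) + 56*x + 56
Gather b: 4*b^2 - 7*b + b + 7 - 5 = 4*b^2 - 6*b + 2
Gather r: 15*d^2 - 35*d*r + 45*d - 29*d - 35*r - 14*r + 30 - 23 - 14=15*d^2 + 16*d + r*(-35*d - 49) - 7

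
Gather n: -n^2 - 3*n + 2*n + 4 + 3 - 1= -n^2 - n + 6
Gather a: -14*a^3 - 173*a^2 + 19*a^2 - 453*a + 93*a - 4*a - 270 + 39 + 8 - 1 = -14*a^3 - 154*a^2 - 364*a - 224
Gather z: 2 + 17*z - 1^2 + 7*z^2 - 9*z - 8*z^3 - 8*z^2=-8*z^3 - z^2 + 8*z + 1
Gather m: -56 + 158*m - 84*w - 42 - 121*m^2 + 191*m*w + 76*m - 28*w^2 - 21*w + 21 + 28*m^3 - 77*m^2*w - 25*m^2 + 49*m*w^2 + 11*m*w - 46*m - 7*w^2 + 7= 28*m^3 + m^2*(-77*w - 146) + m*(49*w^2 + 202*w + 188) - 35*w^2 - 105*w - 70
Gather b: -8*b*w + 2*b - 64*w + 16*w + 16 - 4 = b*(2 - 8*w) - 48*w + 12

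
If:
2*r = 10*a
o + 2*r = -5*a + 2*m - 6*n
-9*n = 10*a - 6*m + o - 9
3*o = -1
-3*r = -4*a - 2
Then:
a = 2/11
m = -733/198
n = -485/297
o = -1/3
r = 10/11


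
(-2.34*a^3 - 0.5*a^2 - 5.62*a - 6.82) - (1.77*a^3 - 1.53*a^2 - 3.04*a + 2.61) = -4.11*a^3 + 1.03*a^2 - 2.58*a - 9.43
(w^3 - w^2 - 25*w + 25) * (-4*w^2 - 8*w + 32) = -4*w^5 - 4*w^4 + 140*w^3 + 68*w^2 - 1000*w + 800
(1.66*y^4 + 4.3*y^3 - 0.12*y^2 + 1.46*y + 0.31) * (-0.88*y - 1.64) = -1.4608*y^5 - 6.5064*y^4 - 6.9464*y^3 - 1.088*y^2 - 2.6672*y - 0.5084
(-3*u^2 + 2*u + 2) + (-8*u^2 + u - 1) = -11*u^2 + 3*u + 1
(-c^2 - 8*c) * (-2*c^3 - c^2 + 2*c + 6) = 2*c^5 + 17*c^4 + 6*c^3 - 22*c^2 - 48*c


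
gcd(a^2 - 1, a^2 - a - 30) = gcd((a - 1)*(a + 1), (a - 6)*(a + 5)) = 1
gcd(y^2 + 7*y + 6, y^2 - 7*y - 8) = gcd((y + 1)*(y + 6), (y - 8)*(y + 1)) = y + 1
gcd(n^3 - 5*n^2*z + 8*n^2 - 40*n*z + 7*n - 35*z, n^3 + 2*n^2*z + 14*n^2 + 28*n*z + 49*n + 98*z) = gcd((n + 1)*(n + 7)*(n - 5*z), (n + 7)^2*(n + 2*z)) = n + 7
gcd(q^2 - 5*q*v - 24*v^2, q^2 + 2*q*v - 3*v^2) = q + 3*v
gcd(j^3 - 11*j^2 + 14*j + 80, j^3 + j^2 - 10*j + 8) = 1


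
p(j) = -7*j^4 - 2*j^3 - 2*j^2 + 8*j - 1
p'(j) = -28*j^3 - 6*j^2 - 4*j + 8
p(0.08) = -0.37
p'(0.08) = 7.63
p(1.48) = -33.61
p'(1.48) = -101.83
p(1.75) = -69.50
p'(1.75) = -167.44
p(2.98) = -599.88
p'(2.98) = -798.18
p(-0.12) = -1.99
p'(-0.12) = 8.44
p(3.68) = -1382.09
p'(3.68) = -1483.38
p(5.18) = -5331.05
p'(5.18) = -4065.49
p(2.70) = -405.35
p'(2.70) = -597.66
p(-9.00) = -44704.00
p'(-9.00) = 19970.00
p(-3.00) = -556.00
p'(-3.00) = 722.00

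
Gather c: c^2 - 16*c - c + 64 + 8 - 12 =c^2 - 17*c + 60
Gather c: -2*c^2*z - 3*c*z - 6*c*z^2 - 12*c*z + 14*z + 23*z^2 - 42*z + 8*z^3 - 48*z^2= -2*c^2*z + c*(-6*z^2 - 15*z) + 8*z^3 - 25*z^2 - 28*z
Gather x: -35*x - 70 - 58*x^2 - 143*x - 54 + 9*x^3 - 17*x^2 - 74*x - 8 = 9*x^3 - 75*x^2 - 252*x - 132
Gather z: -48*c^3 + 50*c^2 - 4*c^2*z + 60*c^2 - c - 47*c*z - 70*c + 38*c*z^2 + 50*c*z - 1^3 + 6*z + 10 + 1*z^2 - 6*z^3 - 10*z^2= -48*c^3 + 110*c^2 - 71*c - 6*z^3 + z^2*(38*c - 9) + z*(-4*c^2 + 3*c + 6) + 9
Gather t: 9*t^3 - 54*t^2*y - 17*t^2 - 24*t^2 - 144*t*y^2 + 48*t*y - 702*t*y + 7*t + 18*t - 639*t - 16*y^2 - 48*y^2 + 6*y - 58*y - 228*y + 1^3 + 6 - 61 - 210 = 9*t^3 + t^2*(-54*y - 41) + t*(-144*y^2 - 654*y - 614) - 64*y^2 - 280*y - 264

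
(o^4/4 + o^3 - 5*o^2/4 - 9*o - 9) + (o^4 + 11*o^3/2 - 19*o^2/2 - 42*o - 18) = 5*o^4/4 + 13*o^3/2 - 43*o^2/4 - 51*o - 27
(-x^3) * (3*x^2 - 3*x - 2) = -3*x^5 + 3*x^4 + 2*x^3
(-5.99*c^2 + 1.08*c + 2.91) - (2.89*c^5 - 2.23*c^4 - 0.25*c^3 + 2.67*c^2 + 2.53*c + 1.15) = -2.89*c^5 + 2.23*c^4 + 0.25*c^3 - 8.66*c^2 - 1.45*c + 1.76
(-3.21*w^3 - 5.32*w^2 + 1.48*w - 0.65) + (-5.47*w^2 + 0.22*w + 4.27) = -3.21*w^3 - 10.79*w^2 + 1.7*w + 3.62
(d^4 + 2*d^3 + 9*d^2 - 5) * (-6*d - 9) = -6*d^5 - 21*d^4 - 72*d^3 - 81*d^2 + 30*d + 45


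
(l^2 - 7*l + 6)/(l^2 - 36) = (l - 1)/(l + 6)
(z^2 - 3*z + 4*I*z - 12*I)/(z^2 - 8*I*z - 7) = (z^2 + z*(-3 + 4*I) - 12*I)/(z^2 - 8*I*z - 7)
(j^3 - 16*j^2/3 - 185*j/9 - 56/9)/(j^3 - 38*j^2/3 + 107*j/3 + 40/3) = (j + 7/3)/(j - 5)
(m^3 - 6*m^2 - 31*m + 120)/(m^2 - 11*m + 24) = m + 5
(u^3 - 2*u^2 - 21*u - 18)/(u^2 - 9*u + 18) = (u^2 + 4*u + 3)/(u - 3)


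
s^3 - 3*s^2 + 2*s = s*(s - 2)*(s - 1)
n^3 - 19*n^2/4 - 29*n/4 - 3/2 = (n - 6)*(n + 1/4)*(n + 1)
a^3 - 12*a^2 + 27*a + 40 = (a - 8)*(a - 5)*(a + 1)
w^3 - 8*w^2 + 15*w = w*(w - 5)*(w - 3)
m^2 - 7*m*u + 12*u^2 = (m - 4*u)*(m - 3*u)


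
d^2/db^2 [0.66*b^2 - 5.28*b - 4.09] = 1.32000000000000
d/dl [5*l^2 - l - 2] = 10*l - 1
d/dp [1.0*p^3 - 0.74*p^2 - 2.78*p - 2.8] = 3.0*p^2 - 1.48*p - 2.78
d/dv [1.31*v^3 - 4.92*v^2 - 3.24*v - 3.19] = 3.93*v^2 - 9.84*v - 3.24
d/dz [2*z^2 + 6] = 4*z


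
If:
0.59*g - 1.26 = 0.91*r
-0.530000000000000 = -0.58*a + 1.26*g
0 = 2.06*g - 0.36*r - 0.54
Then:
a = 0.96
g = 0.02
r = -1.37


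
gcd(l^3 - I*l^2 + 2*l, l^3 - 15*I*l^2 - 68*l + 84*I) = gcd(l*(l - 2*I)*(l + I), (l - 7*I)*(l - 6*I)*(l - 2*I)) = l - 2*I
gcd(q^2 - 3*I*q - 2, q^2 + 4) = q - 2*I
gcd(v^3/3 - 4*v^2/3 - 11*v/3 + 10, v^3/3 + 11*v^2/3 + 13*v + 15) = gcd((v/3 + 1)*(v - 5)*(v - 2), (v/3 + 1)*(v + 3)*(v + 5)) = v + 3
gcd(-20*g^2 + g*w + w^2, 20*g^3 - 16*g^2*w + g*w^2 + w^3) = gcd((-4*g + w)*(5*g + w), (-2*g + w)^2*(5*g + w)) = 5*g + w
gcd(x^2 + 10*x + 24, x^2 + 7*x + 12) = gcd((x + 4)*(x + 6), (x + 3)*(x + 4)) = x + 4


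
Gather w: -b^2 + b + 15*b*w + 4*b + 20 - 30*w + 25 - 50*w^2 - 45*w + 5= -b^2 + 5*b - 50*w^2 + w*(15*b - 75) + 50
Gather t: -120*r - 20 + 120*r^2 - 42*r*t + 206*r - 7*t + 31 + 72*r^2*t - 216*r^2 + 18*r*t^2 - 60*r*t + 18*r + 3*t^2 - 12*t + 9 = -96*r^2 + 104*r + t^2*(18*r + 3) + t*(72*r^2 - 102*r - 19) + 20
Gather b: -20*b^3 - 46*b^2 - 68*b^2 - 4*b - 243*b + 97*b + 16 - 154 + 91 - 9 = -20*b^3 - 114*b^2 - 150*b - 56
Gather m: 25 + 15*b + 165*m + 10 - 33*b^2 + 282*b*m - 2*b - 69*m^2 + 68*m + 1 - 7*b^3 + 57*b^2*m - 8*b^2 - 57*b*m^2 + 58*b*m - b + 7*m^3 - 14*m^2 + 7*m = -7*b^3 - 41*b^2 + 12*b + 7*m^3 + m^2*(-57*b - 83) + m*(57*b^2 + 340*b + 240) + 36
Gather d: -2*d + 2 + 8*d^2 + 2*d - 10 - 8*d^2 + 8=0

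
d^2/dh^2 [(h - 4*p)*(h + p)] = 2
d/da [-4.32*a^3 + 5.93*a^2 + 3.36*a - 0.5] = -12.96*a^2 + 11.86*a + 3.36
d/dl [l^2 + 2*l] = 2*l + 2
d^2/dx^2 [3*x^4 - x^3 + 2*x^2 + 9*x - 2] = 36*x^2 - 6*x + 4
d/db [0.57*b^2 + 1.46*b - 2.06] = 1.14*b + 1.46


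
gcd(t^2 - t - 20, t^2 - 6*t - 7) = 1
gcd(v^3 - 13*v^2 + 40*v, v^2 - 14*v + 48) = v - 8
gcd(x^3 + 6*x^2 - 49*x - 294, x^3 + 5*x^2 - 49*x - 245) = x^2 - 49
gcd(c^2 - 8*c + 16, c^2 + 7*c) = 1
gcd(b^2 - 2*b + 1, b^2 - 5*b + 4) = b - 1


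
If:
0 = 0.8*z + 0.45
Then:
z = -0.56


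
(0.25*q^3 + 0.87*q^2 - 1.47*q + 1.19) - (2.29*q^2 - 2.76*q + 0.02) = 0.25*q^3 - 1.42*q^2 + 1.29*q + 1.17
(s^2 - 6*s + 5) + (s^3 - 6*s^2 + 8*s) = s^3 - 5*s^2 + 2*s + 5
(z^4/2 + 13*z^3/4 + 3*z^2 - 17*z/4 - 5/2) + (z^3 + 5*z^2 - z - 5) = z^4/2 + 17*z^3/4 + 8*z^2 - 21*z/4 - 15/2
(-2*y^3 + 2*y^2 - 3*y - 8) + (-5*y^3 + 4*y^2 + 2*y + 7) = -7*y^3 + 6*y^2 - y - 1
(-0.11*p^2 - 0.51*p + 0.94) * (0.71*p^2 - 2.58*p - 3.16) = -0.0781*p^4 - 0.0783*p^3 + 2.3308*p^2 - 0.8136*p - 2.9704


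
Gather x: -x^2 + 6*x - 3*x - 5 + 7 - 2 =-x^2 + 3*x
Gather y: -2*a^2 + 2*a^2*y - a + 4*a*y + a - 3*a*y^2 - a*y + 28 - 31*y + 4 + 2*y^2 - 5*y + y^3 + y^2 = -2*a^2 + y^3 + y^2*(3 - 3*a) + y*(2*a^2 + 3*a - 36) + 32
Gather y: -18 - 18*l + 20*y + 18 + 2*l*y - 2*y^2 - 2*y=-18*l - 2*y^2 + y*(2*l + 18)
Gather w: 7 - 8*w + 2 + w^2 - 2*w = w^2 - 10*w + 9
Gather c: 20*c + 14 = 20*c + 14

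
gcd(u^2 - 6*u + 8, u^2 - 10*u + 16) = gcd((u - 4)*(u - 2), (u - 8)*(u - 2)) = u - 2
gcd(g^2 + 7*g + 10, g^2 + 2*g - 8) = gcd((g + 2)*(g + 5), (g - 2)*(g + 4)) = 1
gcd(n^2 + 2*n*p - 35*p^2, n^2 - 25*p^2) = -n + 5*p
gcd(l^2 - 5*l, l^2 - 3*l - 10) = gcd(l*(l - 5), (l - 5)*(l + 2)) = l - 5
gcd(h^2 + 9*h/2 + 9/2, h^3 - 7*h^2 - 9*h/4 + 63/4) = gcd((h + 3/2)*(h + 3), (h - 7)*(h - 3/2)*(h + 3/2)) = h + 3/2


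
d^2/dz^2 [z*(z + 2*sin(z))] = -2*z*sin(z) + 4*cos(z) + 2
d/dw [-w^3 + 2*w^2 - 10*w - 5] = -3*w^2 + 4*w - 10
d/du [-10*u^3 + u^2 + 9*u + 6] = -30*u^2 + 2*u + 9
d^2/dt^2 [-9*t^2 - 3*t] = -18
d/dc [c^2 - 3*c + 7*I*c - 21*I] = 2*c - 3 + 7*I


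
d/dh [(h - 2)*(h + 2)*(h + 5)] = 3*h^2 + 10*h - 4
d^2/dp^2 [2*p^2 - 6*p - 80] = 4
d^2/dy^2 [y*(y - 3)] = 2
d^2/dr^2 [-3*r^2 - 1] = -6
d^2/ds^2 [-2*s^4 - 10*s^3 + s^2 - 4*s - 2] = -24*s^2 - 60*s + 2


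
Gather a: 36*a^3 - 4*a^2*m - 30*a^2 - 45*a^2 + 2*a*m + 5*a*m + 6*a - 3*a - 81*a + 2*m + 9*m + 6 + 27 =36*a^3 + a^2*(-4*m - 75) + a*(7*m - 78) + 11*m + 33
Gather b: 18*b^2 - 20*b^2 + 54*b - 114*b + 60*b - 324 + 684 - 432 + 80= 8 - 2*b^2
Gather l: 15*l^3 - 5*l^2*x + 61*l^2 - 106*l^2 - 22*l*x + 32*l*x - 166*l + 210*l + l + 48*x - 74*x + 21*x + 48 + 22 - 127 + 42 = 15*l^3 + l^2*(-5*x - 45) + l*(10*x + 45) - 5*x - 15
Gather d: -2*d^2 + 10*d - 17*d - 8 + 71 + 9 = -2*d^2 - 7*d + 72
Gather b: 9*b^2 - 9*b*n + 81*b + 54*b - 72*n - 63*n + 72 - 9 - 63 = 9*b^2 + b*(135 - 9*n) - 135*n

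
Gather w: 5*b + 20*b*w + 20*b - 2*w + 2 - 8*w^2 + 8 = 25*b - 8*w^2 + w*(20*b - 2) + 10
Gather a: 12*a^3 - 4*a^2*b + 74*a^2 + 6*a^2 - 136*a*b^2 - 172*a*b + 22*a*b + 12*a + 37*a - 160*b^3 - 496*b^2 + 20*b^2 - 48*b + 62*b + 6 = 12*a^3 + a^2*(80 - 4*b) + a*(-136*b^2 - 150*b + 49) - 160*b^3 - 476*b^2 + 14*b + 6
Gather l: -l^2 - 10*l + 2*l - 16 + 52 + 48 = -l^2 - 8*l + 84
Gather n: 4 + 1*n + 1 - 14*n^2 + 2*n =-14*n^2 + 3*n + 5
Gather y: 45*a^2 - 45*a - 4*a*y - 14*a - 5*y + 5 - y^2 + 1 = 45*a^2 - 59*a - y^2 + y*(-4*a - 5) + 6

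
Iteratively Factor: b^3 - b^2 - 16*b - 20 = (b - 5)*(b^2 + 4*b + 4) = (b - 5)*(b + 2)*(b + 2)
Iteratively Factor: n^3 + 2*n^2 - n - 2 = (n + 1)*(n^2 + n - 2) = (n + 1)*(n + 2)*(n - 1)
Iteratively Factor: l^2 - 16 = (l - 4)*(l + 4)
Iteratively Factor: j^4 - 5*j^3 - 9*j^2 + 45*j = (j - 5)*(j^3 - 9*j) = j*(j - 5)*(j^2 - 9) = j*(j - 5)*(j + 3)*(j - 3)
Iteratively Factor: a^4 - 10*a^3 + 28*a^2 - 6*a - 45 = (a + 1)*(a^3 - 11*a^2 + 39*a - 45) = (a - 3)*(a + 1)*(a^2 - 8*a + 15) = (a - 5)*(a - 3)*(a + 1)*(a - 3)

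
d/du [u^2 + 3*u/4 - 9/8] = 2*u + 3/4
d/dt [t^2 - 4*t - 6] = 2*t - 4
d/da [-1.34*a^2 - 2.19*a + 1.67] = -2.68*a - 2.19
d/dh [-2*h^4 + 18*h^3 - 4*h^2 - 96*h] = -8*h^3 + 54*h^2 - 8*h - 96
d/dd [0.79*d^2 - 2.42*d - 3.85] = 1.58*d - 2.42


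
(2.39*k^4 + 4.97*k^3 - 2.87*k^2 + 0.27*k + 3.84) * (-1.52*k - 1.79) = -3.6328*k^5 - 11.8325*k^4 - 4.5339*k^3 + 4.7269*k^2 - 6.3201*k - 6.8736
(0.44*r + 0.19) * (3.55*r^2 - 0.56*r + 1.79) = 1.562*r^3 + 0.4281*r^2 + 0.6812*r + 0.3401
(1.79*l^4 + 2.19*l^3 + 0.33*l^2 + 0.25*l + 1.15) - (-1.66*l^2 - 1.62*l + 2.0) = 1.79*l^4 + 2.19*l^3 + 1.99*l^2 + 1.87*l - 0.85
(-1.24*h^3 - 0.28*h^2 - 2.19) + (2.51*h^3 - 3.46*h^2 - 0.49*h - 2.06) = 1.27*h^3 - 3.74*h^2 - 0.49*h - 4.25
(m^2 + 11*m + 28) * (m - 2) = m^3 + 9*m^2 + 6*m - 56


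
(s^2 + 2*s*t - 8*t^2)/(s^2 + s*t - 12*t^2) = (s - 2*t)/(s - 3*t)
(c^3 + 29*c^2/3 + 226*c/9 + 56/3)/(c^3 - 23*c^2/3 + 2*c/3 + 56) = (c^2 + 22*c/3 + 8)/(c^2 - 10*c + 24)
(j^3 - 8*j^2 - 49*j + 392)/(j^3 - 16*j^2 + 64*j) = (j^2 - 49)/(j*(j - 8))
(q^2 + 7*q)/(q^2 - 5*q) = (q + 7)/(q - 5)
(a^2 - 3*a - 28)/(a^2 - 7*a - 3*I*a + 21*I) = (a + 4)/(a - 3*I)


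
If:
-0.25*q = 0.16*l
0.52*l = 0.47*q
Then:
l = 0.00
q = 0.00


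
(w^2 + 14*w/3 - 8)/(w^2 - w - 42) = (w - 4/3)/(w - 7)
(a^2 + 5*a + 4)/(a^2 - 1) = (a + 4)/(a - 1)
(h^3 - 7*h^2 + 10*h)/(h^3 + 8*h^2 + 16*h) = (h^2 - 7*h + 10)/(h^2 + 8*h + 16)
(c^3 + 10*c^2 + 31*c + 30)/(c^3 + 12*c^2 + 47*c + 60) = (c + 2)/(c + 4)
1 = 1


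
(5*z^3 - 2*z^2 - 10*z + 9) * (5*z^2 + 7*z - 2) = 25*z^5 + 25*z^4 - 74*z^3 - 21*z^2 + 83*z - 18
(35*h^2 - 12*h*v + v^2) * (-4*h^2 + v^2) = -140*h^4 + 48*h^3*v + 31*h^2*v^2 - 12*h*v^3 + v^4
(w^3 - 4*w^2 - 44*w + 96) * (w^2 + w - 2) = w^5 - 3*w^4 - 50*w^3 + 60*w^2 + 184*w - 192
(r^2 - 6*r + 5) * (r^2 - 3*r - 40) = r^4 - 9*r^3 - 17*r^2 + 225*r - 200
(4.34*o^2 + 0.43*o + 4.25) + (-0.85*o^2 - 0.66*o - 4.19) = 3.49*o^2 - 0.23*o + 0.0599999999999996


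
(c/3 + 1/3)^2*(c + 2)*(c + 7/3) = c^4/9 + 19*c^3/27 + 43*c^2/27 + 41*c/27 + 14/27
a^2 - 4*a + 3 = (a - 3)*(a - 1)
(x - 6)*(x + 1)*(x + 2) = x^3 - 3*x^2 - 16*x - 12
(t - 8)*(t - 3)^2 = t^3 - 14*t^2 + 57*t - 72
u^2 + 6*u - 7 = (u - 1)*(u + 7)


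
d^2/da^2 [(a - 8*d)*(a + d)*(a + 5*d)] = 6*a - 4*d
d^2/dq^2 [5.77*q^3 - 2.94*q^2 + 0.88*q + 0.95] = 34.62*q - 5.88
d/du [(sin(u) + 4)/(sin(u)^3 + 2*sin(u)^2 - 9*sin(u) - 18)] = (-2*sin(u)^3 - 14*sin(u)^2 - 16*sin(u) + 18)*cos(u)/(sin(u)^3 + 2*sin(u)^2 - 9*sin(u) - 18)^2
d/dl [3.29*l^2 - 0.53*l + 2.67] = 6.58*l - 0.53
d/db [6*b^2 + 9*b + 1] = 12*b + 9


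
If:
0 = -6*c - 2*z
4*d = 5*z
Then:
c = -z/3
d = 5*z/4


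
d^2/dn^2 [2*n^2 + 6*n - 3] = 4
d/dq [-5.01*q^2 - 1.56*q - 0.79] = -10.02*q - 1.56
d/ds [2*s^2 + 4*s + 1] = 4*s + 4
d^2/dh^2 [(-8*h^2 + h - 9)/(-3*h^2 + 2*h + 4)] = 2*(39*h^3 + 531*h^2 - 198*h + 280)/(27*h^6 - 54*h^5 - 72*h^4 + 136*h^3 + 96*h^2 - 96*h - 64)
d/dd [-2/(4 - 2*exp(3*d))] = -3*exp(3*d)/(exp(3*d) - 2)^2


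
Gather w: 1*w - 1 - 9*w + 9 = 8 - 8*w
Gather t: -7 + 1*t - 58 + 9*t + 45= 10*t - 20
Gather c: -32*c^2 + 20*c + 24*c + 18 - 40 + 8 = -32*c^2 + 44*c - 14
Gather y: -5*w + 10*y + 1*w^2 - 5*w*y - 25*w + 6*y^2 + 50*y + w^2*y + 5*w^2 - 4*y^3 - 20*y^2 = 6*w^2 - 30*w - 4*y^3 - 14*y^2 + y*(w^2 - 5*w + 60)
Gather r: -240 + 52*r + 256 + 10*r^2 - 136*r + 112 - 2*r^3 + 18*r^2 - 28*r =-2*r^3 + 28*r^2 - 112*r + 128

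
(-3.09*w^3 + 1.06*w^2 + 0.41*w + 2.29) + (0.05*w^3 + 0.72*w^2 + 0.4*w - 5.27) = -3.04*w^3 + 1.78*w^2 + 0.81*w - 2.98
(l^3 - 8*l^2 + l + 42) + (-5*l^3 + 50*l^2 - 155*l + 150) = -4*l^3 + 42*l^2 - 154*l + 192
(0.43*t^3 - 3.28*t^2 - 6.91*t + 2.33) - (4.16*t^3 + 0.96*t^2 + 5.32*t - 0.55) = -3.73*t^3 - 4.24*t^2 - 12.23*t + 2.88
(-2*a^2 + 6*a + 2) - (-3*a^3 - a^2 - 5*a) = 3*a^3 - a^2 + 11*a + 2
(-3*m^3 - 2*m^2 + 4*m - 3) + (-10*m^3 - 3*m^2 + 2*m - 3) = -13*m^3 - 5*m^2 + 6*m - 6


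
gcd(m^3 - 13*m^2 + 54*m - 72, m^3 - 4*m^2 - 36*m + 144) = m^2 - 10*m + 24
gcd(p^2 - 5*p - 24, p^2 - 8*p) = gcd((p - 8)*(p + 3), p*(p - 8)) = p - 8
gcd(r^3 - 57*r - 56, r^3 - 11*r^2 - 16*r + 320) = r - 8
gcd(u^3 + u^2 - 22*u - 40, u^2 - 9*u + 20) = u - 5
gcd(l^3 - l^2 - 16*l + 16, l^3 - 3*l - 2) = 1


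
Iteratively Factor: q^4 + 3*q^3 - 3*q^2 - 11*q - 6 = (q - 2)*(q^3 + 5*q^2 + 7*q + 3) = (q - 2)*(q + 1)*(q^2 + 4*q + 3) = (q - 2)*(q + 1)^2*(q + 3)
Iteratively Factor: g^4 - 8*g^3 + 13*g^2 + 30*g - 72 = (g - 3)*(g^3 - 5*g^2 - 2*g + 24) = (g - 3)*(g + 2)*(g^2 - 7*g + 12) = (g - 4)*(g - 3)*(g + 2)*(g - 3)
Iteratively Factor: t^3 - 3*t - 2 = (t + 1)*(t^2 - t - 2) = (t - 2)*(t + 1)*(t + 1)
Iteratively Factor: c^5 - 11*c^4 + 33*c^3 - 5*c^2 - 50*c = (c - 5)*(c^4 - 6*c^3 + 3*c^2 + 10*c) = (c - 5)*(c + 1)*(c^3 - 7*c^2 + 10*c) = (c - 5)^2*(c + 1)*(c^2 - 2*c) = (c - 5)^2*(c - 2)*(c + 1)*(c)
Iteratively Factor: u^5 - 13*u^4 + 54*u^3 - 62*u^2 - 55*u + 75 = (u - 3)*(u^4 - 10*u^3 + 24*u^2 + 10*u - 25) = (u - 5)*(u - 3)*(u^3 - 5*u^2 - u + 5) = (u - 5)*(u - 3)*(u + 1)*(u^2 - 6*u + 5) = (u - 5)*(u - 3)*(u - 1)*(u + 1)*(u - 5)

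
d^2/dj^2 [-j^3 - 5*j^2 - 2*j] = -6*j - 10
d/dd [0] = 0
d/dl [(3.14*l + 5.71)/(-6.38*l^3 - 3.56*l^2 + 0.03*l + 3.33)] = (40.0664*l^3 + 120.4678*l^2 + 40.6552*l + 10.2849)/(40.7044*l^6 + 45.4256*l^5 + 12.2908*l^4 - 42.7044*l^3 - 23.7087*l^2 + 0.1998*l + 11.0889)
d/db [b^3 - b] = 3*b^2 - 1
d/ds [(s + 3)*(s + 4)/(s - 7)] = (s^2 - 14*s - 61)/(s^2 - 14*s + 49)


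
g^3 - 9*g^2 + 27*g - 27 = (g - 3)^3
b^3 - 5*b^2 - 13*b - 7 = (b - 7)*(b + 1)^2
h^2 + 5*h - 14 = (h - 2)*(h + 7)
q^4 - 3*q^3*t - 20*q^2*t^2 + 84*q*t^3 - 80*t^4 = (q - 4*t)*(q - 2*t)^2*(q + 5*t)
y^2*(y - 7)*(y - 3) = y^4 - 10*y^3 + 21*y^2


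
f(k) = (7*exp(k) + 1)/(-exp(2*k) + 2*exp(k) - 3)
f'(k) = (7*exp(k) + 1)*(2*exp(2*k) - 2*exp(k))/(-exp(2*k) + 2*exp(k) - 3)^2 + 7*exp(k)/(-exp(2*k) + 2*exp(k) - 3)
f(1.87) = -1.45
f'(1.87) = 1.79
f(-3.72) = -0.40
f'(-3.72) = -0.06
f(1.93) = -1.34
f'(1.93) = 1.65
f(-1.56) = -0.94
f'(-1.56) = -0.68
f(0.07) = -4.24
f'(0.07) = -3.41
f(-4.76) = -0.36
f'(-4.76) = -0.02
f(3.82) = -0.16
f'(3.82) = 0.17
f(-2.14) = -0.66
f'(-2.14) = -0.35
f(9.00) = 0.00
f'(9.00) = 0.00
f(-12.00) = -0.33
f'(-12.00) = 0.00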